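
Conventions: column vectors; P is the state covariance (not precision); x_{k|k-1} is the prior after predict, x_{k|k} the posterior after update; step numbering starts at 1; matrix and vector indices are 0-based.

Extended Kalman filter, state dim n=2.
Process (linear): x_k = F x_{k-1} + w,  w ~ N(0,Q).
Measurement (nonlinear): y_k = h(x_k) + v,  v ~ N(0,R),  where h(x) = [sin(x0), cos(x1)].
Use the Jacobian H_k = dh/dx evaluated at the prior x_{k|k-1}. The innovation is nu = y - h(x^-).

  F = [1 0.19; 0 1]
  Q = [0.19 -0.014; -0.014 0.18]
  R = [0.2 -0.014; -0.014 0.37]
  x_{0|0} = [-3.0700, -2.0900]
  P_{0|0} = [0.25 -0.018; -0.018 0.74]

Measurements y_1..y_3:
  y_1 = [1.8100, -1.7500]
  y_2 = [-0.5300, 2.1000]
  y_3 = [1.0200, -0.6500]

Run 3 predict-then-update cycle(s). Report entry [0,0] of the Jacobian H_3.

step 1: x^-=[-3.4671, -2.0900]  P^-=[0.4599 0.1086; 0.1086 0.9200]  H_jac=[-0.9475 0.0000; 0.0000 0.8682]  S=[0.6128 -0.1033; -0.1033 1.0635]  K=[-0.7076 0.0199; -0.0419 0.7470]  nu=[1.4902, -1.2538]  x^+=[-4.5466, -3.0891]  P^+=[0.1497 0.0199; 0.0199 0.3190]
step 2: x^-=[-5.1335, -3.0891]  P^-=[0.3587 0.0665; 0.0665 0.4990]  H_jac=[0.4088 0.0000; 0.0000 0.0525]  S=[0.2599 -0.0126; -0.0126 0.3714]  K=[0.5655 0.0285; 0.1082 0.0742]  nu=[-1.4426, 3.0986]  x^+=[-5.8609, -3.0153]  P^+=[0.2757 0.0504; 0.0504 0.4941]
step 3: x^-=[-6.4338, -3.0153]  P^-=[0.5027 0.1303; 0.1303 0.6741]  H_jac=[0.9887 0.0000; 0.0000 0.1259]  S=[0.6914 0.0022; 0.0022 0.3807]  K=[0.7187 0.0389; 0.1856 0.2219]  nu=[1.1700, 0.3420]  x^+=[-5.5795, -2.7223]  P^+=[0.1448 0.0344; 0.0344 0.6314]

H_jac[0,0] = 0.9887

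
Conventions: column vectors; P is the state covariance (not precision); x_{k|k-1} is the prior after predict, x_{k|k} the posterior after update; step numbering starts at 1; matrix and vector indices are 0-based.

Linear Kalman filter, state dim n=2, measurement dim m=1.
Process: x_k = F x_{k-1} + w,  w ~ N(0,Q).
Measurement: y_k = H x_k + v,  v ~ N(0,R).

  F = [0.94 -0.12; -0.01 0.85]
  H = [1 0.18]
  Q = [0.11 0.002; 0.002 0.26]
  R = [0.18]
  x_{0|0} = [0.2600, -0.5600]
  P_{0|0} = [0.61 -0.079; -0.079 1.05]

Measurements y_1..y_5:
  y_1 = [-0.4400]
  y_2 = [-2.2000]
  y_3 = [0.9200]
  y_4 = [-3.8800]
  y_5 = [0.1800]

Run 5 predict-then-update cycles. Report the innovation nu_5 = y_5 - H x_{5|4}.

step 1: x^-=[0.3116, -0.4786]  P^-=[0.6819 -0.1740; -0.1740 1.0200]  S=[0.8323]  K=[0.7817; 0.0115]  nu=[-0.6655]  x^+=[-0.2086, -0.4862]  P^+=[0.1734 -0.1815; -0.1815 1.0199]
step 2: x^-=[-0.1377, -0.4112]  P^-=[0.3188 -0.2489; -0.2489 1.0000]  S=[0.4416]  K=[0.6205; -0.1560]  nu=[-1.9883]  x^+=[-1.3714, -0.1010]  P^+=[0.1488 -0.2062; -0.2062 0.9892]
step 3: x^-=[-1.2770, -0.0721]  P^-=[0.3022 -0.2653; -0.2653 0.9782]  S=[0.4184]  K=[0.6082; -0.2131]  nu=[2.2100]  x^+=[0.0671, -0.5431]  P^+=[0.1475 -0.2110; -0.2110 0.9592]
step 4: x^-=[0.1282, -0.4623]  P^-=[0.3017 -0.2661; -0.2661 0.9567]  S=[0.4169]  K=[0.6088; -0.2252]  nu=[-3.9250]  x^+=[-2.2613, 0.4216]  P^+=[0.1472 -0.2089; -0.2089 0.9355]
step 5: x^-=[-2.1762, 0.3810]  P^-=[0.3007 -0.2620; -0.2620 0.9395]  S=[0.4168]  K=[0.6082; -0.2229]  nu=[2.2877]  x^+=[-0.7848, -0.1288]  P^+=[0.1465 -0.2055; -0.2055 0.9188]

innov = [2.2877]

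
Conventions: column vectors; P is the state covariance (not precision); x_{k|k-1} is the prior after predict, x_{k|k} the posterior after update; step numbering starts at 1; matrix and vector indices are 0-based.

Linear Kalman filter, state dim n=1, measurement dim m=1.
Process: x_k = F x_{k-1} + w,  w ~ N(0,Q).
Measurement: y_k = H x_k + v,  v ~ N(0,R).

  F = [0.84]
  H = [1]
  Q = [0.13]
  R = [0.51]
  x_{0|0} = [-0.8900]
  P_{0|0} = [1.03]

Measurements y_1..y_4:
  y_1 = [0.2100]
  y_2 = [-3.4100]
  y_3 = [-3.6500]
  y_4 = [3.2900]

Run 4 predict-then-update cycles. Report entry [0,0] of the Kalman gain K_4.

step 1: x^-=[-0.7476]  P^-=[0.8568]  S=[1.3668]  K=[0.6269]  nu=[0.9576]  x^+=[-0.1473]  P^+=[0.3197]
step 2: x^-=[-0.1238]  P^-=[0.3556]  S=[0.8656]  K=[0.4108]  nu=[-3.2862]  x^+=[-1.4737]  P^+=[0.2095]
step 3: x^-=[-1.2379]  P^-=[0.2778]  S=[0.7878]  K=[0.3527]  nu=[-2.4121]  x^+=[-2.0886]  P^+=[0.1799]
step 4: x^-=[-1.7544]  P^-=[0.2569]  S=[0.7669]  K=[0.3350]  nu=[5.0444]  x^+=[-0.0646]  P^+=[0.1708]

K[0,0] = 0.3350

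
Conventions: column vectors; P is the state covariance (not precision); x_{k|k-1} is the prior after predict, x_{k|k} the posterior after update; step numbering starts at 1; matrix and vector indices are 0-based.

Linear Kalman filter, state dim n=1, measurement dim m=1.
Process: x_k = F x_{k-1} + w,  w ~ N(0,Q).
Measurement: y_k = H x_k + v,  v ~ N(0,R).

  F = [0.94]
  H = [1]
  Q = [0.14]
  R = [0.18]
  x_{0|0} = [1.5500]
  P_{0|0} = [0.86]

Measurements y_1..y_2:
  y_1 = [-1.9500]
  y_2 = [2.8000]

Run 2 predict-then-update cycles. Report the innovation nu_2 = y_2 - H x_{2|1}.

step 1: x^-=[1.4570]  P^-=[0.8999]  S=[1.0799]  K=[0.8333]  nu=[-3.4070]  x^+=[-1.3821]  P^+=[0.1500]
step 2: x^-=[-1.2992]  P^-=[0.2725]  S=[0.4525]  K=[0.6022]  nu=[4.0992]  x^+=[1.1695]  P^+=[0.1084]

innov = [4.0992]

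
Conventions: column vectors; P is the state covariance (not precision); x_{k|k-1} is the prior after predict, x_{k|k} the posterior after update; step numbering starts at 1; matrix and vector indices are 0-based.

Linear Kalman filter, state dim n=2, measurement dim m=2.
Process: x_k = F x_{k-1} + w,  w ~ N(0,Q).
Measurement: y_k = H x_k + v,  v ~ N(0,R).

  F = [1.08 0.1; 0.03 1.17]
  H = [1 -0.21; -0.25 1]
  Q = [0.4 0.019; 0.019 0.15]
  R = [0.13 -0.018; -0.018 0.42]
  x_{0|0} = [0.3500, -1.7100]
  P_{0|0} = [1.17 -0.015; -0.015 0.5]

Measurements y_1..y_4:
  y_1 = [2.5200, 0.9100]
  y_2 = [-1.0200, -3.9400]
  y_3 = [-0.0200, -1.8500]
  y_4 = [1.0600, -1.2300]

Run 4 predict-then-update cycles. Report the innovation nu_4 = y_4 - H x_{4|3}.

step 1: x^-=[0.2070, -1.9902]  P^-=[1.7664 0.0964; 0.0964 0.8345]  S=[1.8928 -0.5334; -0.5334 1.3166]  K=[0.9581 0.1259; 0.1488 0.6757]  nu=[1.8951, 2.9520]  x^+=[2.3943, 0.2865]  P^+=[0.1370 0.0699; 0.0699 0.2986]
step 2: x^-=[2.6145, 0.4070]  P^-=[0.5778 0.1469; 0.1469 0.5638]  S=[0.6710 -0.1263; -0.1263 0.9465]  K=[0.8367 0.1142; 0.1510 0.5770]  nu=[-3.5490, -3.6934]  x^+=[-0.7765, -2.2602]  P^+=[0.1199 0.0629; 0.0629 0.2554]
step 3: x^-=[-1.0647, -2.6677]  P^-=[0.5560 0.1324; 0.1324 0.5041]  S=[0.6526 -0.1235; -0.1235 0.8926]  K=[0.8297 0.1074; 0.1443 0.5476]  nu=[0.4844, 0.5516]  x^+=[-0.6035, -2.2958]  P^+=[0.1185 0.0598; 0.0598 0.2423]
step 4: x^-=[-0.8814, -2.7042]  P^-=[0.5535 0.1269; 0.1269 0.4860]  S=[0.6517 -0.1249; -0.1249 0.8772]  K=[0.8286 0.1049; 0.1412 0.5380]  nu=[1.3735, 1.2539]  x^+=[0.3882, -1.8356]  P^+=[0.1182 0.0587; 0.0587 0.2381]

innov = [1.3735, 1.2539]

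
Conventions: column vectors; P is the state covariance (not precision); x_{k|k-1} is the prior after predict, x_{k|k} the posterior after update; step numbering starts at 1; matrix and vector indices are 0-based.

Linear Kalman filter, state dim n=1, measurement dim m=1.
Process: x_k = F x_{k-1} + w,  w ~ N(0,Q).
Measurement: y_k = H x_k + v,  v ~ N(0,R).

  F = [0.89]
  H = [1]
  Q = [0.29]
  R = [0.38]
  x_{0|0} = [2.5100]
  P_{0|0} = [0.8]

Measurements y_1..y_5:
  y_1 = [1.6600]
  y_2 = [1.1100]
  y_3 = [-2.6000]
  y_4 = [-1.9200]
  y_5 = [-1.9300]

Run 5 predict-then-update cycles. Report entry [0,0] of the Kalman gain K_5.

step 1: x^-=[2.2339]  P^-=[0.9237]  S=[1.3037]  K=[0.7085]  nu=[-0.5739]  x^+=[1.8273]  P^+=[0.2692]
step 2: x^-=[1.6263]  P^-=[0.5033]  S=[0.8833]  K=[0.5698]  nu=[-0.5163]  x^+=[1.3321]  P^+=[0.2165]
step 3: x^-=[1.1856]  P^-=[0.4615]  S=[0.8415]  K=[0.5484]  nu=[-3.7856]  x^+=[-0.8905]  P^+=[0.2084]
step 4: x^-=[-0.7926]  P^-=[0.4551]  S=[0.8351]  K=[0.5450]  nu=[-1.1274]  x^+=[-1.4070]  P^+=[0.2071]
step 5: x^-=[-1.2522]  P^-=[0.4540]  S=[0.8340]  K=[0.5444]  nu=[-0.6778]  x^+=[-1.6212]  P^+=[0.2069]

K[0,0] = 0.5444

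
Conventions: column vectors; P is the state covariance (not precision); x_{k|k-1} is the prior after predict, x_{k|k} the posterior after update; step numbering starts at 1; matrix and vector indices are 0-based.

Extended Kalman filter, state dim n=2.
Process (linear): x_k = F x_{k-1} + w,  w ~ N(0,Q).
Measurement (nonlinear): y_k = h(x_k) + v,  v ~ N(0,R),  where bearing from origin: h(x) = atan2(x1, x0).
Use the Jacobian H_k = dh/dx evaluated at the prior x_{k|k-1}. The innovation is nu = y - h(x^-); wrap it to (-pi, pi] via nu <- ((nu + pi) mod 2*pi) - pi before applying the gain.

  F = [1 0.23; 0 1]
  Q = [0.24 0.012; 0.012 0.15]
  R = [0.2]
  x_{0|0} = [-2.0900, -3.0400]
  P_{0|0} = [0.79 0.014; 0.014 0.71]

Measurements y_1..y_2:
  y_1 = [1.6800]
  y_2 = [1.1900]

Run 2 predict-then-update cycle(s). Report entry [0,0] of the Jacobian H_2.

H_jac[0,0] = 0.0763

step 1: x^-=[-2.7892, -3.0400]  P^-=[1.0740 0.1893; 0.1893 0.8600]  H_jac=[0.1786 -0.1639]  S=[0.2463]  K=[0.6529; -0.4350]  nu=[-2.2900]  x^+=[-4.2844, -2.0440]  P^+=[0.9690 0.2592; 0.2592 0.8134]
step 2: x^-=[-4.7545, -2.0440]  P^-=[1.3713 0.4583; 0.4583 0.9634]  H_jac=[0.0763 -0.1775]  S=[0.2259]  K=[0.1031; -0.6022]  nu=[-2.3576]  x^+=[-4.9975, -0.6243]  P^+=[1.3689 0.4723; 0.4723 0.8815]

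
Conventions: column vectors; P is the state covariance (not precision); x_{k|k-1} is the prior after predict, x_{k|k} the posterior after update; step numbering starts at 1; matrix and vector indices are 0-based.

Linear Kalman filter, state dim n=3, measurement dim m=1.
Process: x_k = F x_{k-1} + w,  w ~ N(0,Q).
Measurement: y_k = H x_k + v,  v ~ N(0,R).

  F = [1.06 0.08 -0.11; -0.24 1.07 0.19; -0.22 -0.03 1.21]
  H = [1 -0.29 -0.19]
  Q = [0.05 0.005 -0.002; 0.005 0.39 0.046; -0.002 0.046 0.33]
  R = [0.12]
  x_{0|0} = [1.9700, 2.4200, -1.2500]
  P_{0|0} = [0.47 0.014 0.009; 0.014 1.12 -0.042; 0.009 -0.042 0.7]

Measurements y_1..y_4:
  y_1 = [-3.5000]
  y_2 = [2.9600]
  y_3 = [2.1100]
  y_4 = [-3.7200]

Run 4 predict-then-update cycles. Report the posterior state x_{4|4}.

step 1: x^-=[2.4193, 1.8791, -2.0185]  P^-=[0.5947 -0.0114 -0.2006; -0.0114 1.6995 0.1355; -0.2006 0.1355 1.3771]  S=[1.0051]  K=[0.6329; -0.5273; -0.4990]  nu=[-5.7579]  x^+=[-1.2249, 4.9150, 0.8545]  P^+=[0.1921 0.3241 0.1168; 0.3241 1.4201 -0.1290; 0.1168 -0.1290 1.1268]
step 2: x^-=[-0.9992, 5.7154, 1.1559]  P^-=[0.3186 0.4553 -0.0764; 0.4553 1.8381 -0.0094; -0.0764 -0.0094 1.9418]  S=[0.4272]  K=[0.4707; -0.1778; -1.0362]  nu=[5.8363]  x^+=[1.7477, 4.6774, -4.8915]  P^+=[0.2239 0.4910 0.1319; 0.4910 1.8246 -0.0881; 0.1319 -0.0881 1.4831]
step 3: x^-=[2.7648, 3.6560, -6.4436]  P^-=[0.3853 0.6598 -0.1167; 0.6598 2.2454 0.0708; -0.1167 0.0708 2.4566]  S=[0.4523]  K=[0.4779; -0.0106; -1.3354]  nu=[-0.8189]  x^+=[2.3735, 3.6647, -5.3501]  P^+=[0.2820 0.6621 0.1719; 0.6621 2.2453 0.0644; 0.1719 0.0644 1.6500]
step 4: x^-=[3.3976, 2.3350, -7.1057]  P^-=[0.4723 0.8618 -0.0944; 0.8618 2.7069 0.2429; -0.0944 0.2429 2.6740]  S=[0.4793]  K=[0.5014; 0.0639; -1.4040]  nu=[-7.7905]  x^+=[-0.5085, 1.8374, 3.8319]  P^+=[0.3518 0.8464 0.2430; 0.8464 2.7050 0.2859; 0.2430 0.2859 1.7293]

x_post = [-0.5085, 1.8374, 3.8319]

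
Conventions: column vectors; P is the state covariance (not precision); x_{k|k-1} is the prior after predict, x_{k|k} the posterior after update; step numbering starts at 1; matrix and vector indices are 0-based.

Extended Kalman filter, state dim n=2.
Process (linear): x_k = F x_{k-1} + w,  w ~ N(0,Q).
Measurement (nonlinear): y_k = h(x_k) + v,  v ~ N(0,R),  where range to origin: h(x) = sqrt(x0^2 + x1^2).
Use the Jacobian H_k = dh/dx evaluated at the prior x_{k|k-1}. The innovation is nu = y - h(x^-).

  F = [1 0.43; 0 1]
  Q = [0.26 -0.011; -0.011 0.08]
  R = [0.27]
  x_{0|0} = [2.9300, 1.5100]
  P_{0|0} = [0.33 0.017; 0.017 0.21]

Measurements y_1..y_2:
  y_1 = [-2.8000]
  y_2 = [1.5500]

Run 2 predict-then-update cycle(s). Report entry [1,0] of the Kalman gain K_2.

K[1,0] = -0.0444

step 1: x^-=[3.5793, 1.5100]  P^-=[0.6434 0.0963; 0.0963 0.2900]  H_jac=[0.9214 0.3887]  S=[0.9290]  K=[0.6784; 0.2168]  nu=[-6.6848]  x^+=[-0.9559, 0.0605]  P^+=[0.2158 -0.0404; -0.0404 0.2463]
step 2: x^-=[-0.9299, 0.0605]  P^-=[0.4867 0.0545; 0.0545 0.3263]  H_jac=[-0.9979 0.0649]  S=[0.7489]  K=[-0.6437; -0.0444]  nu=[0.6181]  x^+=[-1.3278, 0.0330]  P^+=[0.1763 0.0331; 0.0331 0.3248]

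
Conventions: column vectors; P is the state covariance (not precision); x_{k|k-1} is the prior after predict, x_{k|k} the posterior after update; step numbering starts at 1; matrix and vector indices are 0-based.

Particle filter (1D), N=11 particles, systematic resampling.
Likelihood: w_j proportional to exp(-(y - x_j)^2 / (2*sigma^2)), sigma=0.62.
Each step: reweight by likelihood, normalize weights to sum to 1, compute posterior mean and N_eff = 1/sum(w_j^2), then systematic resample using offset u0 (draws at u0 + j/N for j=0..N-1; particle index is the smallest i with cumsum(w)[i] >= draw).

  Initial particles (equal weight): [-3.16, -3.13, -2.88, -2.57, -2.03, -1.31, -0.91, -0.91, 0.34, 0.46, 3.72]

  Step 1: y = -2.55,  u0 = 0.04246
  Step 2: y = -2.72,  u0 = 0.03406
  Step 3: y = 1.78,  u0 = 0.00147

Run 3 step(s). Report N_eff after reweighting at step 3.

step 1: w=[0.1530, 0.1603, 0.2154, 0.2481, 0.1746, 0.0336, 0.0075, 0.0075, 0.0000, 0.0000, 0.0000]  mean=-2.6552  Neff=5.2971  idx=[0, 0, 1, 2, 2, 2, 3, 3, 3, 4, 5]
step 2: w=[0.0885, 0.0885, 0.0915, 0.1101, 0.1101, 0.1101, 0.1105, 0.1105, 0.1105, 0.0613, 0.0086]  mean=-2.7841  Neff=9.9172  idx=[0, 1, 2, 3, 4, 5, 5, 6, 7, 8, 9]
step 3: w=[0.0000, 0.0000, 0.0000, 0.0001, 0.0001, 0.0001, 0.0001, 0.0032, 0.0032, 0.0032, 0.9900]  mean=-2.0355  Neff=1.0202  idx=[7, 10, 10, 10, 10, 10, 10, 10, 10, 10, 10]

N_eff = 1.0202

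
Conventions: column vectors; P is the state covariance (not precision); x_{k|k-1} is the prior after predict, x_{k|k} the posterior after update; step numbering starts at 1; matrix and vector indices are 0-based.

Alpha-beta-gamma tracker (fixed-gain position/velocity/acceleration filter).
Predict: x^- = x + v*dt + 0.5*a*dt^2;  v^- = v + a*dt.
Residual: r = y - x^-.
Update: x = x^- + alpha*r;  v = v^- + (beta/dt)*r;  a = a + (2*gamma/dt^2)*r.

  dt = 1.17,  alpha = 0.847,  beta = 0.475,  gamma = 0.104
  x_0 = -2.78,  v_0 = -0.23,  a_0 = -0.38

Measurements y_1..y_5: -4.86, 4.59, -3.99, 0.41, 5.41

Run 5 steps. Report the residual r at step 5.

step 1: x_pred=-3.3092  r=-1.5508  x^+=-4.6227  v^+=-1.3042  a^+=-0.6156
step 2: x_pred=-6.5700  r=11.1600  x^+=2.8825  v^+=2.5063  a^+=1.0801
step 3: x_pred=6.5541  r=-10.5441  x^+=-2.3767  v^+=-0.5108  a^+=-0.5221
step 4: x_pred=-3.3317  r=3.7417  x^+=-0.1625  v^+=0.3975  a^+=0.0465
step 5: x_pred=0.3344  r=5.0756  x^+=4.6334  v^+=2.5125  a^+=0.8177

resid = 5.0756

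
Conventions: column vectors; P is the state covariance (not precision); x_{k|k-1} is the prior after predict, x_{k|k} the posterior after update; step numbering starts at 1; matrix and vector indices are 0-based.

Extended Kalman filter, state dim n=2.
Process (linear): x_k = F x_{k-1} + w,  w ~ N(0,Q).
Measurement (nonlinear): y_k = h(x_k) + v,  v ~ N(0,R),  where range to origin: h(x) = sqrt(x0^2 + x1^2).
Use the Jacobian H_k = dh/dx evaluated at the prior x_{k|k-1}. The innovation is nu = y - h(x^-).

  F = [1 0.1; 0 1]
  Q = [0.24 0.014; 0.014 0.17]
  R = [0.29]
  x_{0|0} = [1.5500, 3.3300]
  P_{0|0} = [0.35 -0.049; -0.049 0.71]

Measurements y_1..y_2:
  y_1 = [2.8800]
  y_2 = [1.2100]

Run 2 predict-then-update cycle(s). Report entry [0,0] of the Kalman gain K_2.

step 1: x^-=[1.8830, 3.3300]  P^-=[0.5873 0.0360; 0.0360 0.8800]  H_jac=[0.4922 0.8705]  S=[1.1299]  K=[0.2836; 0.6936]  nu=[-0.9455]  x^+=[1.6149, 2.6742]  P^+=[0.4964 -0.1862; -0.1862 0.3364]
step 2: x^-=[1.8823, 2.6742]  P^-=[0.7026 -0.1386; -0.1386 0.5064]  H_jac=[0.5756 0.8177]  S=[0.7309]  K=[0.3982; 0.4574]  nu=[-2.0602]  x^+=[1.0619, 1.7318]  P^+=[0.5867 -0.2717; -0.2717 0.3535]

K[0,0] = 0.3982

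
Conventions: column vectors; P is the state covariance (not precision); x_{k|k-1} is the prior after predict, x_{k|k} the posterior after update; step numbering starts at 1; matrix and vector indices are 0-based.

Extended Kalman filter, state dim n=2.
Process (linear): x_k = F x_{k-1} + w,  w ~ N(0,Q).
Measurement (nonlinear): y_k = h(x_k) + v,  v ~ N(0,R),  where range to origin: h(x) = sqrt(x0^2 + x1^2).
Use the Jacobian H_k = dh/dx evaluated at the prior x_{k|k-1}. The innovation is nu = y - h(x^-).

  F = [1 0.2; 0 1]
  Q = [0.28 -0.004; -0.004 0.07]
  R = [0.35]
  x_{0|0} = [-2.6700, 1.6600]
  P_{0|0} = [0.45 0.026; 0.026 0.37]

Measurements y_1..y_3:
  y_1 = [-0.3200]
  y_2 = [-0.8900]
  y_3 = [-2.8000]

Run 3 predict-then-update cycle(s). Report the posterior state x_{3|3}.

step 1: x^-=[-2.3380, 1.6600]  P^-=[0.7552 0.0960; 0.0960 0.4400]  H_jac=[-0.8154 0.5789]  S=[0.9089]  K=[-0.6163; 0.1941]  nu=[-3.1874]  x^+=[-0.3735, 1.0412]  P^+=[0.4099 0.2048; 0.2048 0.4057]
step 2: x^-=[-0.1653, 1.0412]  P^-=[0.7881 0.2819; 0.2819 0.4757]  H_jac=[-0.1568 0.9876]  S=[0.7461]  K=[0.2076; 0.5705]  nu=[-1.9443]  x^+=[-0.5688, -0.0680]  P^+=[0.7559 0.1935; 0.1935 0.2329]
step 3: x^-=[-0.5824, -0.0680]  P^-=[1.1227 0.2361; 0.2361 0.3029]  H_jac=[-0.9933 -0.1159]  S=[1.5160]  K=[-0.7536; -0.1779]  nu=[-3.3864]  x^+=[1.9695, 0.5344]  P^+=[0.2617 0.0329; 0.0329 0.2549]

x_post = [1.9695, 0.5344]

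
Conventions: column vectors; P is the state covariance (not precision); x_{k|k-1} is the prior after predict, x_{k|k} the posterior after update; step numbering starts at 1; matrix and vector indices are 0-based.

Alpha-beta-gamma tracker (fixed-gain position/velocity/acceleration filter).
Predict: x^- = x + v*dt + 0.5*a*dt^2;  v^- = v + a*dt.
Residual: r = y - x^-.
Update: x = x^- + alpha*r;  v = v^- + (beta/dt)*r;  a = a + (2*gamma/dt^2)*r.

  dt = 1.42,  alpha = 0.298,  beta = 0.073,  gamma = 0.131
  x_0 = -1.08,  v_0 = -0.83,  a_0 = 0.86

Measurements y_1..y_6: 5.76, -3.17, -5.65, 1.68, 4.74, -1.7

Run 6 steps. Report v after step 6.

step 1: x_pred=-1.3915  r=7.1515  x^+=0.7396  v^+=0.7589  a^+=1.7892
step 2: x_pred=3.6211  r=-6.7911  x^+=1.5973  v^+=2.9504  a^+=0.9068
step 3: x_pred=6.7012  r=-12.3512  x^+=3.0206  v^+=3.6032  a^+=-0.6980
step 4: x_pred=7.4334  r=-5.7534  x^+=5.7189  v^+=2.3162  a^+=-1.4456
step 5: x_pred=7.5505  r=-2.8105  x^+=6.7130  v^+=0.1190  a^+=-1.8108
step 6: x_pred=5.0564  r=-6.7564  x^+=3.0430  v^+=-2.7996  a^+=-2.6886

v_post = -2.7996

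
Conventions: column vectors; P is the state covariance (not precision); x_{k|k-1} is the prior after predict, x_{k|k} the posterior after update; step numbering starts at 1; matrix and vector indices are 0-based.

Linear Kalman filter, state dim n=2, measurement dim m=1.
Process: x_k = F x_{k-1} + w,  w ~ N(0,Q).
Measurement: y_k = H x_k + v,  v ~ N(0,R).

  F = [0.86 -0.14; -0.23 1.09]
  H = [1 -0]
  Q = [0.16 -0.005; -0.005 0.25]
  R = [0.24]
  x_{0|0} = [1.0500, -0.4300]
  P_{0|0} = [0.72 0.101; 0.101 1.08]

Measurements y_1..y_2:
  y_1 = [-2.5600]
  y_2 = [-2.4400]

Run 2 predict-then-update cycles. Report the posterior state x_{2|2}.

step 1: x^-=[0.9632, -0.7102]  P^-=[0.6894 -0.2143; -0.2143 1.5206]  S=[0.9294]  K=[0.7418; -0.2306]  nu=[-3.5232]  x^+=[-1.6502, 0.1022]  P^+=[0.1780 -0.0553; -0.0553 1.4712]
step 2: x^-=[-1.4334, 0.4909]  P^-=[0.3338 -0.3184; -0.3184 2.0351]  S=[0.5738]  K=[0.5818; -0.5548]  nu=[-1.0066]  x^+=[-2.0190, 1.0494]  P^+=[0.1396 -0.1332; -0.1332 1.8584]

x_post = [-2.0190, 1.0494]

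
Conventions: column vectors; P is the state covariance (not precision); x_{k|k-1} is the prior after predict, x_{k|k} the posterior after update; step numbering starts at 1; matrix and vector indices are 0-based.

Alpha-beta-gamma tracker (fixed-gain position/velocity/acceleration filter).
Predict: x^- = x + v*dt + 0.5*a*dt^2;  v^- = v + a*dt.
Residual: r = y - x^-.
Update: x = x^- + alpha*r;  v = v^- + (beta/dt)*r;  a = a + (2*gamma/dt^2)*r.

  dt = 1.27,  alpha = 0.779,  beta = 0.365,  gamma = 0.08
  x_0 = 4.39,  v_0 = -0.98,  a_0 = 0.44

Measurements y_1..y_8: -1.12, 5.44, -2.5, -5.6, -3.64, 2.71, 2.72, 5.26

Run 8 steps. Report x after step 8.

step 1: x_pred=3.5002  r=-4.6202  x^+=-0.0989  v^+=-1.7491  a^+=-0.0183
step 2: x_pred=-2.3350  r=7.7750  x^+=3.7217  v^+=0.4622  a^+=0.7530
step 3: x_pred=4.9160  r=-7.4160  x^+=-0.8611  v^+=-0.7129  a^+=0.0173
step 4: x_pred=-1.7525  r=-3.8475  x^+=-4.7497  v^+=-1.7967  a^+=-0.3644
step 5: x_pred=-7.3254  r=3.6854  x^+=-4.4545  v^+=-1.2003  a^+=0.0012
step 6: x_pred=-5.9779  r=8.6879  x^+=0.7900  v^+=1.2982  a^+=0.8630
step 7: x_pred=3.1346  r=-0.4146  x^+=2.8116  v^+=2.2751  a^+=0.8219
step 8: x_pred=6.3638  r=-1.1038  x^+=5.5039  v^+=3.0017  a^+=0.7124

x_post = 5.5039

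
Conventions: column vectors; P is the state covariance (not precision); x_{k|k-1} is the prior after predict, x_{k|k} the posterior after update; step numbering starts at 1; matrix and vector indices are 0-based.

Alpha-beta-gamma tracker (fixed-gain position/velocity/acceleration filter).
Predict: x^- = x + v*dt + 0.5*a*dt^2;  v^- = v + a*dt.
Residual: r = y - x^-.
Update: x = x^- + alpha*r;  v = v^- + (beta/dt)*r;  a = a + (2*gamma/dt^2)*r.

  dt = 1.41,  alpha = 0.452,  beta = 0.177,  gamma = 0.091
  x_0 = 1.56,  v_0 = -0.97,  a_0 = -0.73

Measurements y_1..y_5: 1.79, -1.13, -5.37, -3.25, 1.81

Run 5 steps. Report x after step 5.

step 1: x_pred=-0.5334  r=2.3234  x^+=0.5168  v^+=-1.7076  a^+=-0.5173
step 2: x_pred=-2.4052  r=1.2752  x^+=-1.8288  v^+=-2.2770  a^+=-0.4006
step 3: x_pred=-5.4375  r=0.0675  x^+=-5.4070  v^+=-2.8333  a^+=-0.3944
step 4: x_pred=-9.7940  r=6.5440  x^+=-6.8361  v^+=-2.5679  a^+=0.2047
step 5: x_pred=-10.2534  r=12.0634  x^+=-4.8007  v^+=-0.7650  a^+=1.3090

x_post = -4.8007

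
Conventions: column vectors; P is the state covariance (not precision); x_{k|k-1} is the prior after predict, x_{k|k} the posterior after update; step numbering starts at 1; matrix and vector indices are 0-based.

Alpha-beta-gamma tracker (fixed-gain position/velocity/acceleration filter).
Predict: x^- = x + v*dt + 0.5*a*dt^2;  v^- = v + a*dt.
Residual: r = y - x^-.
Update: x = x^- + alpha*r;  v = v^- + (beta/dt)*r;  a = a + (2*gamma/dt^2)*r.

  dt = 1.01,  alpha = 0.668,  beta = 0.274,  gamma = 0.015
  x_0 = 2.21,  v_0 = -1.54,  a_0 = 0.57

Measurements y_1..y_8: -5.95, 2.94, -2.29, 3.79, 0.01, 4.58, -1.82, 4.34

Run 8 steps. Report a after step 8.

a_post = 0.4359

step 1: x_pred=0.9453  r=-6.8953  x^+=-3.6608  v^+=-2.8349  a^+=0.3672
step 2: x_pred=-6.3367  r=9.2767  x^+=-0.1399  v^+=0.0526  a^+=0.6400
step 3: x_pred=0.2397  r=-2.5297  x^+=-1.4501  v^+=0.0128  a^+=0.5656
step 4: x_pred=-1.1487  r=4.9387  x^+=2.1503  v^+=1.9239  a^+=0.7109
step 5: x_pred=4.4561  r=-4.4461  x^+=1.4861  v^+=1.4357  a^+=0.5801
step 6: x_pred=3.2321  r=1.3479  x^+=4.1325  v^+=2.3873  a^+=0.6198
step 7: x_pred=6.8598  r=-8.6798  x^+=1.0617  v^+=0.6586  a^+=0.3645
step 8: x_pred=1.9128  r=2.4272  x^+=3.5342  v^+=1.6852  a^+=0.4359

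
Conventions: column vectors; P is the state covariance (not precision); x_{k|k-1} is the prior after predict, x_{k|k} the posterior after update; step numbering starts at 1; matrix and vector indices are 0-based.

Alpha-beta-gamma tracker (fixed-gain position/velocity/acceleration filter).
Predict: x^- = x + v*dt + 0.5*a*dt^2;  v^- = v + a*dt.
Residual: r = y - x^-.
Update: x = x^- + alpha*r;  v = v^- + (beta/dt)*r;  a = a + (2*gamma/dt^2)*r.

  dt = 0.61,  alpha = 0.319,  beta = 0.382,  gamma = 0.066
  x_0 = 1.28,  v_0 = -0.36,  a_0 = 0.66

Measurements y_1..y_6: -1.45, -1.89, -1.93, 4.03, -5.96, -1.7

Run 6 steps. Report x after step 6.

step 1: x_pred=1.1832  r=-2.6332  x^+=0.3432  v^+=-1.6064  a^+=-0.2741
step 2: x_pred=-0.6877  r=-1.2023  x^+=-1.0712  v^+=-2.5265  a^+=-0.7006
step 3: x_pred=-2.7427  r=0.8127  x^+=-2.4835  v^+=-2.4449  a^+=-0.4123
step 4: x_pred=-4.0516  r=8.0816  x^+=-1.4736  v^+=2.3645  a^+=2.4546
step 5: x_pred=0.4255  r=-6.3855  x^+=-1.6115  v^+=-0.1370  a^+=0.1894
step 6: x_pred=-1.6598  r=-0.0402  x^+=-1.6726  v^+=-0.0466  a^+=0.1751

x_post = -1.6726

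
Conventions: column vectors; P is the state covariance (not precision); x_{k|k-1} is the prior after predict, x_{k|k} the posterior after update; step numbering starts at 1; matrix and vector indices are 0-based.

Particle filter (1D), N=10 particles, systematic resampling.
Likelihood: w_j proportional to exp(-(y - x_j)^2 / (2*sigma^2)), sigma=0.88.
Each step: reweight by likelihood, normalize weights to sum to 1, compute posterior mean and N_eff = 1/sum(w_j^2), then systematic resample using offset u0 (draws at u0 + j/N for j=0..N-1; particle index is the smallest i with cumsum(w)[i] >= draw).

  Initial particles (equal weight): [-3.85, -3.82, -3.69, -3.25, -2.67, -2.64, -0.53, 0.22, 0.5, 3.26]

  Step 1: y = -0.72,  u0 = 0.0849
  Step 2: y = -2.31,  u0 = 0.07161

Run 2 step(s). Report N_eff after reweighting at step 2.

N_eff = 2.4333

step 1: w=[0.0008, 0.0009, 0.0016, 0.0075, 0.0404, 0.0435, 0.4595, 0.2658, 0.1799, 0.0000]  mean=-0.3549  Neff=3.1475  idx=[5, 6, 6, 6, 6, 7, 7, 7, 8, 8]
step 2: w=[0.6175, 0.0856, 0.0856, 0.0856, 0.0856, 0.0106, 0.0106, 0.0106, 0.0040, 0.0040]  mean=-1.8006  Neff=2.4333  idx=[0, 0, 0, 0, 0, 0, 1, 2, 3, 6]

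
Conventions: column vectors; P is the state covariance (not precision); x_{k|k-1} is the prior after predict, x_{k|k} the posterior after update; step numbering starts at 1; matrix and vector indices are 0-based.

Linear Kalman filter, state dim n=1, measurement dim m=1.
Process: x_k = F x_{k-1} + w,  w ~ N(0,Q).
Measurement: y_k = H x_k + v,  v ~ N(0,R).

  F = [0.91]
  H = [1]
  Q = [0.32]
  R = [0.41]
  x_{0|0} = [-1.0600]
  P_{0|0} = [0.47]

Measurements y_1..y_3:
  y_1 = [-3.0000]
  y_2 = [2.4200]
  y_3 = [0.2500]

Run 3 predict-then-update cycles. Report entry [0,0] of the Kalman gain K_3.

step 1: x^-=[-0.9646]  P^-=[0.7092]  S=[1.1192]  K=[0.6337]  nu=[-2.0354]  x^+=[-2.2544]  P^+=[0.2598]
step 2: x^-=[-2.0515]  P^-=[0.5351]  S=[0.9451]  K=[0.5662]  nu=[4.4715]  x^+=[0.4803]  P^+=[0.2321]
step 3: x^-=[0.4371]  P^-=[0.5122]  S=[0.9222]  K=[0.5554]  nu=[-0.1871]  x^+=[0.3332]  P^+=[0.2277]

K[0,0] = 0.5554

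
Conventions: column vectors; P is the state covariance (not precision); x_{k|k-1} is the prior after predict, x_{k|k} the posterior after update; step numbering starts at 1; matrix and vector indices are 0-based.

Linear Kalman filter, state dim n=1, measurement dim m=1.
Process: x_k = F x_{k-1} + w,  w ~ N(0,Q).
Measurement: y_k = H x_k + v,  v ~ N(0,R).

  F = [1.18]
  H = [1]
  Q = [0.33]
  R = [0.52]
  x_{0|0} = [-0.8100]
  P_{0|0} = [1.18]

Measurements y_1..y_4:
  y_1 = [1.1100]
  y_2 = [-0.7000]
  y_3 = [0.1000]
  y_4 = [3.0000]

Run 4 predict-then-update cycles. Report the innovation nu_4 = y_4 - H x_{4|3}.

step 1: x^-=[-0.9558]  P^-=[1.9730]  S=[2.4930]  K=[0.7914]  nu=[2.0658]  x^+=[0.6791]  P^+=[0.4115]
step 2: x^-=[0.8014]  P^-=[0.9030]  S=[1.4230]  K=[0.6346]  nu=[-1.5014]  x^+=[-0.1514]  P^+=[0.3300]
step 3: x^-=[-0.1786]  P^-=[0.7895]  S=[1.3095]  K=[0.6029]  nu=[0.2786]  x^+=[-0.0106]  P^+=[0.3135]
step 4: x^-=[-0.0126]  P^-=[0.7665]  S=[1.2865]  K=[0.5958]  nu=[3.0126]  x^+=[1.7824]  P^+=[0.3098]

innov = [3.0126]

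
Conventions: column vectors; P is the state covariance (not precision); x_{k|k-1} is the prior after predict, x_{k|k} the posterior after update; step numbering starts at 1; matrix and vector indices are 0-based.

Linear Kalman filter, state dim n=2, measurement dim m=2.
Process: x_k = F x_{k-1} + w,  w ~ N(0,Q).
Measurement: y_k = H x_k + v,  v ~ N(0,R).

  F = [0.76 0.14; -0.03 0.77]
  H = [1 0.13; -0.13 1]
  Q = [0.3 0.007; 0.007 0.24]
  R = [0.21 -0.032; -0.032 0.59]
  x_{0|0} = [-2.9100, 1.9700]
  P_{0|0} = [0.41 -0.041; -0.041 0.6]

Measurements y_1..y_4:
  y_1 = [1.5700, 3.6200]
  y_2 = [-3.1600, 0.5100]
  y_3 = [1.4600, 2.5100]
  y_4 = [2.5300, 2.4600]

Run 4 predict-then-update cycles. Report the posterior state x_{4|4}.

x_post = [1.6551, 2.0310]

step 1: x^-=[-1.9358, 1.6042]  P^-=[0.5399 0.0385; 0.0385 0.5980]  S=[0.7700 0.0134; 0.0134 1.1871]  K=[0.7082 -0.0347; 0.1423 0.4979]  nu=[3.2973, 1.7641]  x^+=[0.3383, 2.9518]  P^+=[0.1529 -0.0233; -0.0233 0.2862]
step 2: x^-=[0.6703, 2.2627]  P^-=[0.3890 0.0209; 0.0209 0.4109]  S=[0.6113 -0.0086; -0.0086 1.0020]  K=[0.6403 -0.0241; 0.1273 0.4084]  nu=[-4.1245, -1.6656]  x^+=[-1.9306, 1.0575]  P^+=[0.1374 -0.0169; -0.0169 0.2347]
step 3: x^-=[-1.3192, 0.8722]  P^-=[0.3804 0.0194; 0.0194 0.3801]  S=[0.6019 -0.0130; -0.0130 0.9715]  K=[0.6357 -0.0225; 0.1227 0.3903]  nu=[2.6658, 1.4663]  x^+=[0.3426, 1.7716]  P^+=[0.1363 -0.0159; -0.0159 0.2243]
step 4: x^-=[0.5084, 1.3539]  P^-=[0.3797 0.0188; 0.0188 0.3738]  S=[0.6010 -0.0142; -0.0142 0.9653]  K=[0.6354 -0.0222; 0.1214 0.3865]  nu=[1.8456, 1.1722]  x^+=[1.6551, 2.0310]  P^+=[0.1362 -0.0158; -0.0158 0.2221]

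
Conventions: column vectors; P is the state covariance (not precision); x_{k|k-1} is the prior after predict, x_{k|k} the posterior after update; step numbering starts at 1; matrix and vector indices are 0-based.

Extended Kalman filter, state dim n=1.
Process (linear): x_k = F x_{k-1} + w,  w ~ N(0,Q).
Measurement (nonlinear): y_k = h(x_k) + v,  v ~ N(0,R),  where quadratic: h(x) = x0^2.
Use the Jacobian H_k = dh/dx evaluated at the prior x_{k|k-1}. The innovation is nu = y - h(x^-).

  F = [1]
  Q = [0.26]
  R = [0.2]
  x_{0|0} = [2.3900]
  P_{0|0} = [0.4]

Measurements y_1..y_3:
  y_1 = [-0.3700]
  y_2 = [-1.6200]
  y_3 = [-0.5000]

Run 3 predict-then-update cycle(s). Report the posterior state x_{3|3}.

x_post = [-0.0070]

step 1: x^-=[2.3900]  P^-=[0.6600]  H_jac=[4.7800]  S=[15.2799]  K=[0.2065]  nu=[-6.0821]  x^+=[1.1342]  P^+=[0.0086]
step 2: x^-=[1.1342]  P^-=[0.2686]  H_jac=[2.2685]  S=[1.5824]  K=[0.3851]  nu=[-2.9065]  x^+=[0.0149]  P^+=[0.0340]
step 3: x^-=[0.0149]  P^-=[0.2940]  H_jac=[0.0299]  S=[0.2003]  K=[0.0438]  nu=[-0.5002]  x^+=[-0.0070]  P^+=[0.2936]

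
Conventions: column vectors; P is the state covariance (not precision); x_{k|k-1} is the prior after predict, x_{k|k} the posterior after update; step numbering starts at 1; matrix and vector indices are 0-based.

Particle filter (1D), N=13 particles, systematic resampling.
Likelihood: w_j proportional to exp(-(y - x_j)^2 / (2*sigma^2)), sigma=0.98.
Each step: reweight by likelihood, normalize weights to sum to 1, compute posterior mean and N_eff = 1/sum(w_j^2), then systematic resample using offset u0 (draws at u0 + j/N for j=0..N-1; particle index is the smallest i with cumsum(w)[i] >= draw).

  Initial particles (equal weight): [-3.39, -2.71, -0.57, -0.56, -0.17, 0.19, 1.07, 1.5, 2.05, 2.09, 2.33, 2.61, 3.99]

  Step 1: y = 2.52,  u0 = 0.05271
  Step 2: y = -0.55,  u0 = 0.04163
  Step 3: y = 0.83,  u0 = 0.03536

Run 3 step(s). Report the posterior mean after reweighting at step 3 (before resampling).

step 1: w=[0.0000, 0.0000, 0.0014, 0.0014, 0.0045, 0.0116, 0.0654, 0.1138, 0.1743, 0.1776, 0.1919, 0.1947, 0.0635]  mean=2.1775  Neff=6.3269  idx=[6, 7, 8, 8, 8, 9, 9, 10, 10, 11, 11, 11, 12]
step 2: w=[0.4617, 0.2030, 0.0536, 0.0536, 0.0536, 0.0481, 0.0481, 0.0241, 0.0241, 0.0100, 0.0100, 0.0100, 0.0000]  mean=1.5201  Neff=3.7161  idx=[0, 0, 0, 0, 0, 0, 1, 1, 1, 3, 4, 6, 8]
step 3: w=[0.0984, 0.0984, 0.0984, 0.0984, 0.0984, 0.0984, 0.0802, 0.0802, 0.0802, 0.0467, 0.0467, 0.0443, 0.0314]  mean=1.3498  Neff=11.8103  idx=[0, 1, 1, 2, 3, 4, 5, 5, 6, 7, 8, 10, 11]

post_mean = 1.3498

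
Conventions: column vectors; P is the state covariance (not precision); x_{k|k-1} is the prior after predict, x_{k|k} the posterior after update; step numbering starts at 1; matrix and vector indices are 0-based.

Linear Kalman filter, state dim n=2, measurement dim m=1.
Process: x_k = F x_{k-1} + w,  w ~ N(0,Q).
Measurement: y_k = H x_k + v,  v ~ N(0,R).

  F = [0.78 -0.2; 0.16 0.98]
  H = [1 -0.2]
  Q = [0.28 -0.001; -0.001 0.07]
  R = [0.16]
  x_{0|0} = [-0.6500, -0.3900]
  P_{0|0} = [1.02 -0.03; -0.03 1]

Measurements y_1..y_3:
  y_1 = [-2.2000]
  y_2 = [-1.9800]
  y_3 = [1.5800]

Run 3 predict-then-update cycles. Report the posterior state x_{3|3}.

step 1: x^-=[-0.4290, -0.4862]  P^-=[0.9499 -0.0917; -0.0917 1.0471]  S=[1.1885]  K=[0.8147; -0.2533]  nu=[-1.8682]  x^+=[-1.9511, -0.0129]  P^+=[0.1611 0.1536; 0.1536 0.9708]
step 2: x^-=[-1.5193, -0.3248]  P^-=[0.3689 -0.0587; -0.0587 1.0547]  S=[0.5946]  K=[0.6402; -0.4534]  nu=[-0.5257]  x^+=[-1.8558, -0.0864]  P^+=[0.1252 0.1139; 0.1139 0.9324]
step 3: x^-=[-1.4302, -0.3816]  P^-=[0.3579 -0.0847; -0.0847 1.0044]  S=[0.5920]  K=[0.6332; -0.4824]  nu=[2.9339]  x^+=[0.4276, -1.7969]  P^+=[0.1205 0.0962; 0.0962 0.8667]

x_post = [0.4276, -1.7969]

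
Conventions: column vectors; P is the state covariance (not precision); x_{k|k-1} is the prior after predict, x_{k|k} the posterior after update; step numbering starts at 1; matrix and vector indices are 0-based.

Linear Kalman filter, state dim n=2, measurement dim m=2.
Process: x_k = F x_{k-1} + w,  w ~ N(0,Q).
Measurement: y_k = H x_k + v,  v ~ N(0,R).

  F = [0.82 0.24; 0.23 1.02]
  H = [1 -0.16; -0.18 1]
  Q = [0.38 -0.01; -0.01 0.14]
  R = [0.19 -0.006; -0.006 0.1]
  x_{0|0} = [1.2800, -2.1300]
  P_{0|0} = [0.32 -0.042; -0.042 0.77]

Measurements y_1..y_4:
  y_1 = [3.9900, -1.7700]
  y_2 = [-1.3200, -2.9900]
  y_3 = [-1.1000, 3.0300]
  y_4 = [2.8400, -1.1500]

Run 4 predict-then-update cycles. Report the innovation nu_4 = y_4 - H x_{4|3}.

step 1: x^-=[0.5384, -1.8782]  P^-=[0.6230 0.2014; 0.2014 0.9383]  S=[0.7726 -0.0611; -0.0611 0.9860]  K=[0.7756 0.1386; 0.1394 0.9235]  nu=[3.1511, 0.2051]  x^+=[3.0109, -1.2496]  P^+=[0.1524 0.0366; 0.0366 0.0981]
step 2: x^-=[2.1690, -0.5821]  P^-=[0.5025 0.0754; 0.0754 0.2673]  S=[0.6753 -0.0616; -0.0616 0.3565]  K=[0.7341 0.0848; 0.1151 0.7318]  nu=[-3.5822, -2.0175]  x^+=[-0.6316, -2.4709]  P^+=[0.1438 0.0299; 0.0299 0.0779]
step 3: x^-=[-1.1109, -2.6656]  P^-=[0.4929 0.0629; 0.0629 0.2427]  S=[0.6690 -0.0689; -0.0689 0.3360]  K=[0.7292 0.0725; 0.1091 0.7109]  nu=[-0.4156, 5.4956]  x^+=[-1.0154, 1.1960]  P^+=[0.1427 0.0286; 0.0286 0.0756]
step 4: x^-=[-0.5456, 0.9863]  P^-=[0.4915 0.0609; 0.0609 0.2396]  S=[0.6682 -0.0702; -0.0702 0.3336]  K=[0.7285 0.0705; 0.1081 0.7081]  nu=[3.5434, -2.2345]  x^+=[1.8781, -0.2128]  P^+=[0.1425 0.0283; 0.0283 0.0753]

innov = [3.5434, -2.2345]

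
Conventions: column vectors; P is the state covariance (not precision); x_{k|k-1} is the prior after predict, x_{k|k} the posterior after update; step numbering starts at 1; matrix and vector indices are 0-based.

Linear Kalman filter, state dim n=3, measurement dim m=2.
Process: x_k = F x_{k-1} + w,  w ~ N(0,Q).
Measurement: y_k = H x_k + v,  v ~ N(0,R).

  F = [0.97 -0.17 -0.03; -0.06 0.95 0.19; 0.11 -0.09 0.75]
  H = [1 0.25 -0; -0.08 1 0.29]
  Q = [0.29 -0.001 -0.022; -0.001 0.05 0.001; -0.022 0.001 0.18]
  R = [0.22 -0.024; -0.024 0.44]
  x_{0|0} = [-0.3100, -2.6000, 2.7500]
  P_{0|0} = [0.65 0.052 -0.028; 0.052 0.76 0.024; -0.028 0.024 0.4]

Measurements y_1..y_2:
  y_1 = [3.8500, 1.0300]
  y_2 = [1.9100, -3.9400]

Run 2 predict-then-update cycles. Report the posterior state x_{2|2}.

x_post = [2.7097, -1.6243, 1.6846]

step 1: x^-=[0.0588, -1.9289, 2.2624]  P^-=[0.9086 -0.1221 0.0212; -0.1221 0.7561 0.0118; 0.0212 0.0118 0.4101]  S=[1.1149 -0.0203; -0.0203 1.2618]  K=[0.7852 -0.1369; 0.0712 0.6108; 0.0235 0.1027]  nu=[4.2734, 2.3075]  x^+=[3.0983, -0.2153, 2.5998]  P^+=[0.1934 -0.0694 0.0199; -0.0694 0.2814 -0.0687; 0.0199 -0.0687 0.3963]
step 2: x^-=[2.9640, 0.1035, 2.3101]  P^-=[0.5014 -0.1167 0.0244; -0.1167 0.3016 -0.0238; 0.0244 -0.0238 0.4215]  S=[0.6819 -0.0977; -0.0977 0.7840]  K=[0.6773 -0.1066; -0.0051 0.3872; 0.0455 0.1288]  nu=[-1.0799, -4.4763]  x^+=[2.7097, -1.6243, 1.6846]  P^+=[0.1656 -0.0563 0.0222; -0.0563 0.1837 -0.0610; 0.0222 -0.0610 0.4082]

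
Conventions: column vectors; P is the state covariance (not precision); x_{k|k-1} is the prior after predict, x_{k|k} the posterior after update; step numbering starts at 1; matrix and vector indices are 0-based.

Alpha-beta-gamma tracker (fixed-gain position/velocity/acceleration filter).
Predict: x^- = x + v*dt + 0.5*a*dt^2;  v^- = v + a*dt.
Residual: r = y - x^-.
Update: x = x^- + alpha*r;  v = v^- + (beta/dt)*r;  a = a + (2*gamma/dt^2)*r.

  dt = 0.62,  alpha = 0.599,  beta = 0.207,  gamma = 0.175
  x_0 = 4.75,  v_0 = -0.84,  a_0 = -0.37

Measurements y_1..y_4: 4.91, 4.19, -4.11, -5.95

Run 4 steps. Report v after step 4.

step 1: x_pred=4.1581  r=0.7519  x^+=4.6085  v^+=-0.8184  a^+=0.3146
step 2: x_pred=4.1616  r=0.0284  x^+=4.1786  v^+=-0.6138  a^+=0.3405
step 3: x_pred=3.8635  r=-7.9735  x^+=-0.9126  v^+=-3.0648  a^+=-6.9194
step 4: x_pred=-4.1427  r=-1.8073  x^+=-5.2253  v^+=-7.9582  a^+=-8.5650

v_post = -7.9582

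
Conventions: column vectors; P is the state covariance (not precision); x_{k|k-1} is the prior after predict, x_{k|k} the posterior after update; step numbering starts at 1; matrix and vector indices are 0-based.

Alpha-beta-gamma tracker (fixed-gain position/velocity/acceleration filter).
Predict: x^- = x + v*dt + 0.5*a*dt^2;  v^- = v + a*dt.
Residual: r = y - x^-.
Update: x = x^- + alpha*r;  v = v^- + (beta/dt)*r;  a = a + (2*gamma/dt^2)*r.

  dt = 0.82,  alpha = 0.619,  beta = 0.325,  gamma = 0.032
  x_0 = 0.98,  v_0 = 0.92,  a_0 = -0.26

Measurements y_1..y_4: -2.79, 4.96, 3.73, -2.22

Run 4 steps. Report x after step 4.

step 1: x_pred=1.6470  r=-4.4370  x^+=-1.0995  v^+=-1.0518  a^+=-0.6823
step 2: x_pred=-2.1913  r=7.1513  x^+=2.2353  v^+=1.2231  a^+=-0.0016
step 3: x_pred=3.2377  r=0.4923  x^+=3.5424  v^+=1.4169  a^+=0.0452
step 4: x_pred=4.7195  r=-6.9395  x^+=0.4239  v^+=-1.2965  a^+=-0.6153

x_post = 0.4239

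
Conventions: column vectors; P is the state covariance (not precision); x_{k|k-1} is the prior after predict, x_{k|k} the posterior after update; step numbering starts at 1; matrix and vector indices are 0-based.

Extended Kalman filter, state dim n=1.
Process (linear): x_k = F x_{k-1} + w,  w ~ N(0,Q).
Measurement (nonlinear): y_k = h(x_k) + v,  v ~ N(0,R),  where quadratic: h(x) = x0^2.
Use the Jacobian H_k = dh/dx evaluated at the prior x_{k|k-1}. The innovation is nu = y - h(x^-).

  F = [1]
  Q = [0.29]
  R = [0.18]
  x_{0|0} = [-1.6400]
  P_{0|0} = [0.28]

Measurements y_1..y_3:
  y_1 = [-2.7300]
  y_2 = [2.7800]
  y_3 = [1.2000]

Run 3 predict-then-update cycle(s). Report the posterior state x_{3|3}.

x_post = [-1.2977]

step 1: x^-=[-1.6400]  P^-=[0.5700]  H_jac=[-3.2800]  S=[6.3123]  K=[-0.2962]  nu=[-5.4196]  x^+=[-0.0348]  P^+=[0.0163]
step 2: x^-=[-0.0348]  P^-=[0.3063]  H_jac=[-0.0696]  S=[0.1815]  K=[-0.1175]  nu=[2.7788]  x^+=[-0.3612]  P^+=[0.3038]
step 3: x^-=[-0.3612]  P^-=[0.5938]  H_jac=[-0.7223]  S=[0.4898]  K=[-0.8756]  nu=[1.0696]  x^+=[-1.2977]  P^+=[0.2182]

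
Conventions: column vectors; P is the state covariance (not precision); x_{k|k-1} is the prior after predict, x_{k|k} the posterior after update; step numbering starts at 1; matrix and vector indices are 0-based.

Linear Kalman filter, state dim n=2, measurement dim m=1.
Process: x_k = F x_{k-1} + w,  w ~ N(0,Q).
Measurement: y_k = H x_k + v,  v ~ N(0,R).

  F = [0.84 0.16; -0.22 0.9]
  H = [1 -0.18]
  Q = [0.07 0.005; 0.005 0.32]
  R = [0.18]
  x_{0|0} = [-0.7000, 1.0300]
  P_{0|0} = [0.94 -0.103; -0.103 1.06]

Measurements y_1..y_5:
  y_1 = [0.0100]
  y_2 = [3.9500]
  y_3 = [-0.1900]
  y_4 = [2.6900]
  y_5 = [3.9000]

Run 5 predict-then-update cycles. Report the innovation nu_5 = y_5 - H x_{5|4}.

innov = [2.2957]

step 1: x^-=[-0.4232, 1.0810]  P^-=[0.7327 -0.0903; -0.0903 1.2649]  S=[0.9862]  K=[0.7594; -0.3224]  nu=[0.6278]  x^+=[0.0536, 0.8786]  P^+=[0.1639 0.1512; 0.1512 1.1624]
step 2: x^-=[0.1856, 0.7789]  P^-=[0.2561 0.2511; 0.2511 1.2096]  S=[0.3849]  K=[0.5479; 0.0866]  nu=[3.9046]  x^+=[2.3249, 1.1172]  P^+=[0.1405 0.2328; 0.2328 1.2067]
step 3: x^-=[2.1316, 0.4940]  P^-=[0.2626 0.3206; 0.3206 1.2120]  S=[0.3665]  K=[0.5591; 0.2795]  nu=[-2.2327]  x^+=[0.8832, -0.1300]  P^+=[0.1480 0.2633; 0.2633 1.1834]
step 4: x^-=[0.7211, -0.3114]  P^-=[0.2755 0.3379; 0.3379 1.1814]  S=[0.3722]  K=[0.5769; 0.3364]  nu=[1.9129]  x^+=[1.8247, 0.3321]  P^+=[0.1517 0.2656; 0.2656 1.1393]
step 5: x^-=[1.5859, -0.1026]  P^-=[0.2776 0.3325; 0.3325 1.1450]  S=[0.3750]  K=[0.5806; 0.3371]  nu=[2.2957]  x^+=[2.9188, 0.6713]  P^+=[0.1512 0.2591; 0.2591 1.1024]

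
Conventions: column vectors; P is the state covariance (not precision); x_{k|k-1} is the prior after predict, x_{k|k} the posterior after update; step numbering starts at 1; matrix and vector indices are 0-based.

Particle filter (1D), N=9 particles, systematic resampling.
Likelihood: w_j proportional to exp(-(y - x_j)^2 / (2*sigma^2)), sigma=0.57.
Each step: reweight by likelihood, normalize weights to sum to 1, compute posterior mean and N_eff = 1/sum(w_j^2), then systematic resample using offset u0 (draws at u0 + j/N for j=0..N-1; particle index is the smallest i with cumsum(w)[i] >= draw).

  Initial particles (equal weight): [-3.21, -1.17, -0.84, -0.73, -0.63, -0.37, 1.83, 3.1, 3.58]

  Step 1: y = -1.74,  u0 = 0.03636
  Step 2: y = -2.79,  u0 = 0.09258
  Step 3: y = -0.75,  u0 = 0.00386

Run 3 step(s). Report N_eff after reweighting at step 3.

step 1: w=[0.0268, 0.4513, 0.2139, 0.1548, 0.1117, 0.0414, 0.0000, 0.0000, 0.0000]  mean=-0.9924  Neff=3.4679  idx=[1, 1, 1, 1, 2, 2, 3, 3, 4]
step 2: w=[0.2205, 0.2205, 0.2205, 0.2205, 0.0360, 0.0360, 0.0182, 0.0182, 0.0095]  mean=-1.1250  Neff=5.0547  idx=[0, 0, 1, 1, 2, 2, 3, 3, 7]
step 3: w=[0.1074, 0.1074, 0.1074, 0.1074, 0.1074, 0.1074, 0.1074, 0.1074, 0.1408]  mean=-1.1080  Neff=8.9203  idx=[0, 1, 2, 3, 4, 5, 6, 7, 8]

N_eff = 8.9203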